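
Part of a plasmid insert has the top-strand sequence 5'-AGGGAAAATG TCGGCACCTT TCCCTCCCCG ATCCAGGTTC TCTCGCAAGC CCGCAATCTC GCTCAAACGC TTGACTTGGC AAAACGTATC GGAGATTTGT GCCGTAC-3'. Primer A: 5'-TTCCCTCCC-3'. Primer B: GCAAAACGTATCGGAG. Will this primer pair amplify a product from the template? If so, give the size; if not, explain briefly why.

Primer A (TTCCCTCCC) matches the top strand at positions 20–28 (3' end points downstream).
Primer B (GCAAAACGTATCGGAG) also matches the top strand directly, at positions 79–94 — its reverse complement CTCCGATACGTTTTGC is not present.
Both primers anneal to the bottom strand with 3' ends pointing the same way, so neither can prime synthesis back toward the other.

No product — both primers anneal to the same strand and extend in the same direction.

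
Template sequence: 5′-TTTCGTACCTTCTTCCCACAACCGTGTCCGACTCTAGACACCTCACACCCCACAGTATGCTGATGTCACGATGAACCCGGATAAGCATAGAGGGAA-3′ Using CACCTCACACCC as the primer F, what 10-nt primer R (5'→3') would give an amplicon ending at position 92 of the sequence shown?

5'-CTCTATGCTT-3'

The forward primer binds at positions 39–50; the product's 3' end on the top strand is position 92.
The reverse primer anneals to the top strand over positions 83–92, i.e. to AAGCATAGAG.
Its sequence written 5'→3' is the reverse complement: CTCTATGCTT.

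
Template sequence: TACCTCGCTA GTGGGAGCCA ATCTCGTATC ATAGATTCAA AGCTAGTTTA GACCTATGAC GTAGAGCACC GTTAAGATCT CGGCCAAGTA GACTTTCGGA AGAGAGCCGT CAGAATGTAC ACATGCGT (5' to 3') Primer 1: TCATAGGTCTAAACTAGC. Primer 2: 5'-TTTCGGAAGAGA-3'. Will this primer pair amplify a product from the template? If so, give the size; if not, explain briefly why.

No product — the primers' 3' ends point away from each other.

Primer 1 (TCATAGGTCTAAACTAGC) has reverse complement GCTAGTTTAGACCTATGA, which matches the top strand at positions 42–59; primer 1 anneals to the top strand there with its 3' end pointing upstream toward position 42.
Primer 2 (TTTCGGAAGAGA) matches the top strand directly at positions 94–105; it anneals to the bottom strand with its 3' end pointing downstream toward position 105.
The 3' ends diverge (primer 1 extends toward position 1, primer 2 toward position 128), so the primers never converge on a shared product.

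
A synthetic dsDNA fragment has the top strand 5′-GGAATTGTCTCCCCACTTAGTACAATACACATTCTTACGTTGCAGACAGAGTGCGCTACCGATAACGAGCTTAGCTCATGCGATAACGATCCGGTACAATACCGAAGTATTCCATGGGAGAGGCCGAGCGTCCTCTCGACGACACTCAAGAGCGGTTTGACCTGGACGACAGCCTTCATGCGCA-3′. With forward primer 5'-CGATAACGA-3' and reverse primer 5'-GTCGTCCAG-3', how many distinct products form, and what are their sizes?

Two products: 111 bp, 90 bp

The forward primer CGATAACGA matches the top strand at positions 60–68, 81–89.
The reverse primer's reverse complement is CTGGACGAC, matching at positions 162–170.
Each forward site pairs with the reverse site to give a product ending at position 170: sizes 111, 90 bp.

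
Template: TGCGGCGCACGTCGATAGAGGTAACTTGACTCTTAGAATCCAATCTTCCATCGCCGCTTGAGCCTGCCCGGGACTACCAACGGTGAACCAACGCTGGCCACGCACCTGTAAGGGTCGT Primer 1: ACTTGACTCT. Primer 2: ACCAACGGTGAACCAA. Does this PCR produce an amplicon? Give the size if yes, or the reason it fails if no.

Primer 1 (ACTTGACTCT) matches the top strand at positions 24–33 (3' end points downstream).
Primer 2 (ACCAACGGTGAACCAA) also matches the top strand directly, at positions 76–91 — its reverse complement TTGGTTCACCGTTGGT is not present.
Both primers anneal to the bottom strand with 3' ends pointing the same way, so neither can prime synthesis back toward the other.

No product — both primers anneal to the same strand and extend in the same direction.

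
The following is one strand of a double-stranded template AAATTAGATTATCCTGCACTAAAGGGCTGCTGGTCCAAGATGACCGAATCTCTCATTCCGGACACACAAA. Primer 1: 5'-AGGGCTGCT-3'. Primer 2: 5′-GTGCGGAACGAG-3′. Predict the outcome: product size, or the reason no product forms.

Primer 2 (GTGCGGAACGAG) does not match the top strand, and its reverse complement CTCGTTCCGCAC does not match either.
With no annealing site for primer 2, no amplification occurs.

No product — primer 2 has no binding site in the template.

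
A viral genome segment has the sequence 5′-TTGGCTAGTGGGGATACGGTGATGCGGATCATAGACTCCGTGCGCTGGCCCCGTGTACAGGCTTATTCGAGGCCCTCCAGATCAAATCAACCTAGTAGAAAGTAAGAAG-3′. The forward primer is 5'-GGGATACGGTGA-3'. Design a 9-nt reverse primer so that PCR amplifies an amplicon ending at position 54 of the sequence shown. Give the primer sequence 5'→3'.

The forward primer binds at positions 11–22; the product's 3' end on the top strand is position 54.
The reverse primer anneals to the top strand over positions 46–54, i.e. to TGGCCCCGT.
Its sequence written 5'→3' is the reverse complement: ACGGGGCCA.

5'-ACGGGGCCA-3'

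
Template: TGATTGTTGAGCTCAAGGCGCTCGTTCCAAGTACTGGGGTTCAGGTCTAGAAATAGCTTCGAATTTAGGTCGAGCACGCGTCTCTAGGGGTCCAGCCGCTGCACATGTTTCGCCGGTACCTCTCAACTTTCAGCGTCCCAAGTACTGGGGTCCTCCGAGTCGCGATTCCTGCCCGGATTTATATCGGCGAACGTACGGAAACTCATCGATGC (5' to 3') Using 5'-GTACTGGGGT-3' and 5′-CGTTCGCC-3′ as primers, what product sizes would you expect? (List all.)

163 bp, 52 bp

The forward primer GTACTGGGGT matches the top strand at positions 31–40, 142–151.
The reverse primer's reverse complement is GGCGAACG, matching at positions 186–193.
Each forward site pairs with the reverse site to give a product ending at position 193: sizes 163, 52 bp.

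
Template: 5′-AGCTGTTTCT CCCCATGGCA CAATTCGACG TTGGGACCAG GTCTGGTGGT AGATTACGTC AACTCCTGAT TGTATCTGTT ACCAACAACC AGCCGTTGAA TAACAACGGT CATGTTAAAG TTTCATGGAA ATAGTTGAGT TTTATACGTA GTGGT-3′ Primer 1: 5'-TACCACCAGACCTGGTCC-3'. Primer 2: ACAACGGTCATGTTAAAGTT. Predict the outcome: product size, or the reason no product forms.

Primer 1 (TACCACCAGACCTGGTCC) has reverse complement GGACCAGGTCTGGTGGTA, which matches the top strand at positions 34–51; primer 1 anneals to the top strand there with its 3' end pointing upstream toward position 34.
Primer 2 (ACAACGGTCATGTTAAAGTT) matches the top strand directly at positions 103–122; it anneals to the bottom strand with its 3' end pointing downstream toward position 122.
The 3' ends diverge (primer 1 extends toward position 1, primer 2 toward position 155), so the primers never converge on a shared product.

No product — the primers' 3' ends point away from each other.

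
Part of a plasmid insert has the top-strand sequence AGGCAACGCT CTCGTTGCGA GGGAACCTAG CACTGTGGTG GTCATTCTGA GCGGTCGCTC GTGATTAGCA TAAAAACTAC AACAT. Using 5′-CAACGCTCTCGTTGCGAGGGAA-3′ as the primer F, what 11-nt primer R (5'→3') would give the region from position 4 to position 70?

The product's 3' end on the top strand is position 70.
The reverse primer anneals to the top strand over positions 60–70, i.e. to CGTGATTAGCA.
Its sequence written 5'→3' is the reverse complement: TGCTAATCACG.

5'-TGCTAATCACG-3'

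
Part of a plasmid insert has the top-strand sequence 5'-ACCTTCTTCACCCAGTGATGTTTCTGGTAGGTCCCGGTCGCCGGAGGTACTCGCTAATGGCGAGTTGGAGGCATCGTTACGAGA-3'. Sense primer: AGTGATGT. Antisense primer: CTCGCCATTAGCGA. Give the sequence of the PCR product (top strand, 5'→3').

5'-AGTGATGTTTCTGGTAGGTCCCGGTCGCCGGAGGTACTCGCTAATGGCGAG-3'

Scanning the template, AGTGATGT occurs at positions 14–21; this primer anneals to the bottom strand there with its 3' end pointing downstream.
The reverse primer's reverse complement is TCGCTAATGGCGAG, which matches the template at positions 51–64.
The product is the template from position 14 through 64 (51 bp).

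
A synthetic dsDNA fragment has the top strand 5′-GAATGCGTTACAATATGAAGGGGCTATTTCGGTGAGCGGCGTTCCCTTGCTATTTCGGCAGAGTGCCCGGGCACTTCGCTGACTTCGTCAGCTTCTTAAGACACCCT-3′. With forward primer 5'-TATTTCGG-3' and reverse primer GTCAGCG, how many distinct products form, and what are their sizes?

Two products: 59 bp, 33 bp

The forward primer TATTTCGG matches the top strand at positions 25–32, 51–58.
The reverse primer's reverse complement is CGCTGAC, matching at positions 77–83.
Each forward site pairs with the reverse site to give a product ending at position 83: sizes 59, 33 bp.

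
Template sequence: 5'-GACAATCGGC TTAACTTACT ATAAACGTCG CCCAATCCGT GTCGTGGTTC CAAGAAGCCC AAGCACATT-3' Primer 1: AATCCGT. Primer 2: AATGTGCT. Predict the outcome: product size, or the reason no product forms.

Yes — a 36 bp product.

Primer 1 (AATCCGT) matches the top strand at positions 34–40; it acts as a forward primer.
Primer 2's reverse complement is AGCACATT, matching the top strand at positions 62–69; it acts as a reverse primer.
The 3' ends face each other across positions 34–69, giving a 36 bp product.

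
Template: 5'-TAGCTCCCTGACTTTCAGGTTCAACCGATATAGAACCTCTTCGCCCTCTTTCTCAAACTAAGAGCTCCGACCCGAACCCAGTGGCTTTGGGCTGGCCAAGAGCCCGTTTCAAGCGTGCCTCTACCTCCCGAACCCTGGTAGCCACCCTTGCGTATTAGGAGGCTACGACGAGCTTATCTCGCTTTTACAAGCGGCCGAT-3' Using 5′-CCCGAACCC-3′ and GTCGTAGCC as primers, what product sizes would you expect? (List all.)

99 bp, 43 bp

The forward primer CCCGAACCC matches the top strand at positions 71–79, 127–135.
The reverse primer's reverse complement is GGCTACGAC, matching at positions 161–169.
Each forward site pairs with the reverse site to give a product ending at position 169: sizes 99, 43 bp.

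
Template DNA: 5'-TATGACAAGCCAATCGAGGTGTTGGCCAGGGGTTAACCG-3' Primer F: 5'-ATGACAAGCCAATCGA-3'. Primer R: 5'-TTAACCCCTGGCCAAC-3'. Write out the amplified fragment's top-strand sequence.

5'-ATGACAAGCCAATCGAGGTGTTGGCCAGGGGTTAA-3'

Scanning the template, ATGACAAGCCAATCGA occurs at positions 2–17; this primer anneals to the bottom strand there with its 3' end pointing downstream.
Taking the reverse complement of TTAACCCCTGGCCAAC gives GTTGGCCAGGGGTTAA, found at positions 21–36 on the template; the primer anneals here to the top strand with its 3' end pointing upstream.
The product is the template from position 2 through 36 (35 bp).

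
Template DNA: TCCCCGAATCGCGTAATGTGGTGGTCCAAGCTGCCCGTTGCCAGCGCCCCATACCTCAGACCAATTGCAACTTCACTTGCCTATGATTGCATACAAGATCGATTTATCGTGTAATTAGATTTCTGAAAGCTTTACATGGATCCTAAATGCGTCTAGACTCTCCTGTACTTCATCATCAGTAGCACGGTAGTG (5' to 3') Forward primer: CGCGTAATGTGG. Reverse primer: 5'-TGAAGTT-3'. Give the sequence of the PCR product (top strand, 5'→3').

Scanning the template, CGCGTAATGTGG occurs at positions 10–21; this primer anneals to the bottom strand there with its 3' end pointing downstream.
The reverse primer's reverse complement is AACTTCA, which matches the template at positions 69–75.
The product is the template from position 10 through 75 (66 bp).

5'-CGCGTAATGTGGTGGTCCAAGCTGCCCGTTGCCAGCGCCCCATACCTCAGACCAATTGCAACTTCA-3'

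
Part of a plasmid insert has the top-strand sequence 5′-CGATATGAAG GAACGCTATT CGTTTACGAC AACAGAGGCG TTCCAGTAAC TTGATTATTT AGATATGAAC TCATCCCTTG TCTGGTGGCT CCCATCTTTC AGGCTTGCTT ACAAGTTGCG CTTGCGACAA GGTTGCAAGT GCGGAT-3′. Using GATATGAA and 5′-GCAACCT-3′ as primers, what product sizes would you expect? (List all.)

The forward primer GATATGAA matches the top strand at positions 2–9, 62–69.
The reverse primer's reverse complement is AGGTTGC, matching at positions 130–136.
Each forward site pairs with the reverse site to give a product ending at position 136: sizes 135, 75 bp.

135 bp, 75 bp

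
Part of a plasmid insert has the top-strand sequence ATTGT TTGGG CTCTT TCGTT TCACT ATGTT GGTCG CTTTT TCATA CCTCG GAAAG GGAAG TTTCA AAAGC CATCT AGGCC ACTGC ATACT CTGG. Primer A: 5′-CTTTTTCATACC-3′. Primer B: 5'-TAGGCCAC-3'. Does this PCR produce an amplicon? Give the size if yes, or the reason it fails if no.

No product — both primers anneal to the same strand and extend in the same direction.

Primer A (CTTTTTCATACC) matches the top strand at positions 36–47 (3' end points downstream).
Primer B (TAGGCCAC) also matches the top strand directly, at positions 75–82 — its reverse complement GTGGCCTA is not present.
Both primers anneal to the bottom strand with 3' ends pointing the same way, so neither can prime synthesis back toward the other.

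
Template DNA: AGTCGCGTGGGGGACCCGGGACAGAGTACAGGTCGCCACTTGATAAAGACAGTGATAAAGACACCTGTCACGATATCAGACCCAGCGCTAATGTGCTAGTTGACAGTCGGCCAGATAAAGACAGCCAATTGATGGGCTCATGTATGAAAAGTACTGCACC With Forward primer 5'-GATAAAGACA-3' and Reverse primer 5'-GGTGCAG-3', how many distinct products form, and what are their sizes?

Three products: 119 bp, 107 bp, 47 bp

The forward primer GATAAAGACA matches the top strand at positions 42–51, 54–63, 114–123.
The reverse primer's reverse complement is CTGCACC, matching at positions 154–160.
Each forward site pairs with the reverse site to give a product ending at position 160: sizes 119, 107, 47 bp.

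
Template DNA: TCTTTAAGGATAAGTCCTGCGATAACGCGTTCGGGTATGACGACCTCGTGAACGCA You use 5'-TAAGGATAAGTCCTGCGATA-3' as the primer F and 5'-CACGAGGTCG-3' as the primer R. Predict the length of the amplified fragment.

Forward primer TAAGGATAAGTCCTGCGATA is found on the top strand at positions 5–24.
The reverse primer's reverse complement is CGACCTCGTG, which matches the template at positions 41–50.
The product runs from position 5 to position 50, so its length is 50 − 5 + 1 = 46 bp.

46 bp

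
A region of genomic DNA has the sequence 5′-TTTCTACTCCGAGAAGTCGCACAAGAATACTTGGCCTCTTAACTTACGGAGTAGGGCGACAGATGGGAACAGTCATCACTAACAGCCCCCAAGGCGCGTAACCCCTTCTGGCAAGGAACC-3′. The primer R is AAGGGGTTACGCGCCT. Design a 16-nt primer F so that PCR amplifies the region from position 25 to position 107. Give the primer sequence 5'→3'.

5'-GAATACTTGGCCTCTT-3'

The reverse primer's reverse complement AGGCGCGTAACCCCTT matches the template at positions 92–107; the product starts at position 25.
The forward primer is identical to the top strand over positions 25–40: GAATACTTGGCCTCTT.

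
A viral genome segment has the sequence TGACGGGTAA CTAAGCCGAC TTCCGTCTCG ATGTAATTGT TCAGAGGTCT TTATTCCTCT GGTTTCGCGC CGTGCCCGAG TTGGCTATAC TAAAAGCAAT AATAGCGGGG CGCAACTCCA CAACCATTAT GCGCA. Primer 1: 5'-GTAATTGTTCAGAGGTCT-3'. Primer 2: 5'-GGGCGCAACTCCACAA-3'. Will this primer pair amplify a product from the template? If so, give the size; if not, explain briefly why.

Primer 1 (GTAATTGTTCAGAGGTCT) matches the top strand at positions 33–50 (3' end points downstream).
Primer 2 (GGGCGCAACTCCACAA) also matches the top strand directly, at positions 108–123 — its reverse complement TTGTGGAGTTGCGCCC is not present.
Both primers anneal to the bottom strand with 3' ends pointing the same way, so neither can prime synthesis back toward the other.

No product — both primers anneal to the same strand and extend in the same direction.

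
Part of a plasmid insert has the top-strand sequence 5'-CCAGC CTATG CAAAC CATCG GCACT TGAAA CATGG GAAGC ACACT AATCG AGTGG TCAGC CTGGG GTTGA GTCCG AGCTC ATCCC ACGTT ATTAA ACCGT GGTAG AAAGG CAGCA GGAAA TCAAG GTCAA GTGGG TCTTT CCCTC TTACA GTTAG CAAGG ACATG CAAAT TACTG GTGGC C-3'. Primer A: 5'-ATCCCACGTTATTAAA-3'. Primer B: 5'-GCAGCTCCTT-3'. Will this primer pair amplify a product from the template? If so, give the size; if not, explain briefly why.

Primer B (GCAGCTCCTT) does not match the top strand, and its reverse complement AAGGAGCTGC does not match either.
With no annealing site for primer B, no amplification occurs.

No product — primer B has no binding site in the template.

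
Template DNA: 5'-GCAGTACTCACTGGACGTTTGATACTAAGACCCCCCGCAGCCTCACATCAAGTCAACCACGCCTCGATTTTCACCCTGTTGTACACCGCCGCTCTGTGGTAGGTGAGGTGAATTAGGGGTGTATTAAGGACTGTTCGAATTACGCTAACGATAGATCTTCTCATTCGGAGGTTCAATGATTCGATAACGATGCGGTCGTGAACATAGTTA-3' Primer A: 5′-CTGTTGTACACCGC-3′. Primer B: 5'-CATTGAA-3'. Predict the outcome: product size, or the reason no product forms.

Primer A (CTGTTGTACACCGC) matches the top strand at positions 76–89; it acts as a forward primer.
Primer B's reverse complement is TTCAATG, matching the top strand at positions 172–178; it acts as a reverse primer.
The 3' ends face each other across positions 76–178, giving a 103 bp product.

Yes — a 103 bp product.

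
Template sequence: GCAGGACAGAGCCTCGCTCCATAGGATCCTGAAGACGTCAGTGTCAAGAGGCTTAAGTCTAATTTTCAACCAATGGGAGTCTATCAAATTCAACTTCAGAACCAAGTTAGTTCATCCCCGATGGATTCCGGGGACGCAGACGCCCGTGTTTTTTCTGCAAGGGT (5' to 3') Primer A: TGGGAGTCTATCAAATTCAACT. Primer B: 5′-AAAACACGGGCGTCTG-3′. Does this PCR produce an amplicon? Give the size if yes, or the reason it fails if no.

Primer A (TGGGAGTCTATCAAATTCAACT) matches the top strand at positions 74–95; it acts as a forward primer.
Primer B's reverse complement is CAGACGCCCGTGTTTT, matching the top strand at positions 137–152; it acts as a reverse primer.
The 3' ends face each other across positions 74–152, giving a 79 bp product.

Yes — a 79 bp product.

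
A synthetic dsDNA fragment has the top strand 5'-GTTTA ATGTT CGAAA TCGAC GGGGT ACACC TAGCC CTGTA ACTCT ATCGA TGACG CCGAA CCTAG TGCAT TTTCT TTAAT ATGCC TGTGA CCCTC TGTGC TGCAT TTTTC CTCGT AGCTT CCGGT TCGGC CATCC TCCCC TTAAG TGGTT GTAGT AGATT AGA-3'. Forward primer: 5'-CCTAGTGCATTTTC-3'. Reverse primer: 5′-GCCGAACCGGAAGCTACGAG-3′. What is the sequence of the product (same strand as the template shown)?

5'-CCTAGTGCATTTTCTTTAATATGCCTGTGACCCTCTGTGCTGCATTTTTCCTCGTAGCTTCCGGTTCGGC-3'

Forward primer CCTAGTGCATTTTC is found on the top strand at positions 61–74.
Taking the reverse complement of GCCGAACCGGAAGCTACGAG gives CTCGTAGCTTCCGGTTCGGC, found at positions 111–130 on the template; the primer anneals here to the top strand with its 3' end pointing upstream.
The product is the template from position 61 through 130 (70 bp).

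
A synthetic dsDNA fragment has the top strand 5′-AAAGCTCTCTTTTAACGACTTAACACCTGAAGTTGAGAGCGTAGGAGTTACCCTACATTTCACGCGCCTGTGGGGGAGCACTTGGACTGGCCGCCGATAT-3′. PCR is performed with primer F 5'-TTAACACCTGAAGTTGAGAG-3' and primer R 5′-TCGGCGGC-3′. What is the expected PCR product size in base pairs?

The forward primer matches the template at positions 20–39.
Reverse complement of the reverse primer: GCCGCCGA. This occurs on the top strand at positions 90–97.
The product runs from position 20 to position 97, so its length is 97 − 20 + 1 = 78 bp.

78 bp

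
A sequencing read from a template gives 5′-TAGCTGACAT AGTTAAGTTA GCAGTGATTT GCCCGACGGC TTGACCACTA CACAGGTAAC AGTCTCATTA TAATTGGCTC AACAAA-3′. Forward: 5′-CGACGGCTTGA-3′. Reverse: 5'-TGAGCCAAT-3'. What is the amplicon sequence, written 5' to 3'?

5'-CGACGGCTTGACCACTACACAGGTAACAGTCTCATTATAATTGGCTCA-3'

The forward primer matches the template at positions 34–44.
Taking the reverse complement of TGAGCCAAT gives ATTGGCTCA, found at positions 73–81 on the template; the primer anneals here to the top strand with its 3' end pointing upstream.
The product is the template from position 34 through 81 (48 bp).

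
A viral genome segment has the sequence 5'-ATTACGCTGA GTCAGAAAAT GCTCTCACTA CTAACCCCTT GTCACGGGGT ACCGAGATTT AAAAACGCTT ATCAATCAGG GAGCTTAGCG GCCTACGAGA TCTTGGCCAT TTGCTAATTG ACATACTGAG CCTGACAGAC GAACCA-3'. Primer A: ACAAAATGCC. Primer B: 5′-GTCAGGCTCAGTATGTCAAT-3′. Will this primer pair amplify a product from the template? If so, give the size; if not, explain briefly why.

Primer A (ACAAAATGCC) does not match the top strand, and its reverse complement GGCATTTTGT does not match either.
With no annealing site for primer A, no amplification occurs.

No product — primer A has no binding site in the template.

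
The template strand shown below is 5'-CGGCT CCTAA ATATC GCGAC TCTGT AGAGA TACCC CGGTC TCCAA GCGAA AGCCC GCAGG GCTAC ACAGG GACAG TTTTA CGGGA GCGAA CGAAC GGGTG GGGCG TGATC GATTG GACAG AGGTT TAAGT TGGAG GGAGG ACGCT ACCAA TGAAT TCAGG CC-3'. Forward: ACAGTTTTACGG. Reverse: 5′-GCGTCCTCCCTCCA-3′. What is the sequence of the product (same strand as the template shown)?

The forward primer matches the template at positions 72–83.
The reverse primer's reverse complement is TGGAGGGAGGACGC, which matches the template at positions 131–144.
The product is the template from position 72 through 144 (73 bp).

5'-ACAGTTTTACGGGAGCGAACGAACGGGTGGGGCGTGATCGATTGGACAGAGGTTTAAGTTGGAGGGAGGACGC-3'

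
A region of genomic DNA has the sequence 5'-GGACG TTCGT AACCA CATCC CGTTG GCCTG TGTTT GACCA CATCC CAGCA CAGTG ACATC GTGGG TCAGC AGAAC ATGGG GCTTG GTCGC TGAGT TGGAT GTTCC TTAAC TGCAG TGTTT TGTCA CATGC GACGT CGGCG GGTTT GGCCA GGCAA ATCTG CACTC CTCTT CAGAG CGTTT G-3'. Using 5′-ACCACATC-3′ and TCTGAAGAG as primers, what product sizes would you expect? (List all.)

The forward primer ACCACATC matches the top strand at positions 12–19, 37–44.
The reverse primer's reverse complement is CTCTTCAGA, matching at positions 166–174.
Each forward site pairs with the reverse site to give a product ending at position 174: sizes 163, 138 bp.

163 bp, 138 bp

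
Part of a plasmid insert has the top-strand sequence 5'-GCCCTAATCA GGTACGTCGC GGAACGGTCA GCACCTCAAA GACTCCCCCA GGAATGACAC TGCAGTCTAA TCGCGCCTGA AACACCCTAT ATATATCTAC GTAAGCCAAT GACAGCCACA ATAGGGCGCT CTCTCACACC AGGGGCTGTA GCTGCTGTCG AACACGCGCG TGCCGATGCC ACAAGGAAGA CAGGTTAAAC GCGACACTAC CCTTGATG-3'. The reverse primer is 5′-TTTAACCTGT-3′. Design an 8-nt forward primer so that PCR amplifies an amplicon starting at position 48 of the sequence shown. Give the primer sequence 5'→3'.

5'-CCAGGAAT-3'

The reverse primer's reverse complement ACAGGTTAAA matches the template at positions 190–199; the product starts at position 48.
The forward primer is identical to the top strand over positions 48–55: CCAGGAAT.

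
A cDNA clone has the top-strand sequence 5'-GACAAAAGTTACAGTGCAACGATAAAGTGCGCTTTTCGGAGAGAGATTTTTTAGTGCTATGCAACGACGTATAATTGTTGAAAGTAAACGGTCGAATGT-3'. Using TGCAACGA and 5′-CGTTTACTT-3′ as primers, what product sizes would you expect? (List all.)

The forward primer TGCAACGA matches the top strand at positions 15–22, 60–67.
The reverse primer's reverse complement is AAGTAAACG, matching at positions 82–90.
Each forward site pairs with the reverse site to give a product ending at position 90: sizes 76, 31 bp.

76 bp, 31 bp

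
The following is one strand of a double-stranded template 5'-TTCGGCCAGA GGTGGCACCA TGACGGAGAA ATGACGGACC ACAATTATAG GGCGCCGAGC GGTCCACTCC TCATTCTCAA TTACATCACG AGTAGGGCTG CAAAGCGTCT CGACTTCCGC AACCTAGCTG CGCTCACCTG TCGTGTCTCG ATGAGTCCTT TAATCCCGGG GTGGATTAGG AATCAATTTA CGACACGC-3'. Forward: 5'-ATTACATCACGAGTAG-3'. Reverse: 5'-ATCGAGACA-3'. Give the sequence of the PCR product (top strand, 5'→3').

The forward primer matches the template at positions 80–95.
The reverse primer's reverse complement is TGTCTCGAT, which matches the template at positions 144–152.
The product is the template from position 80 through 152 (73 bp).

5'-ATTACATCACGAGTAGGGCTGCAAAGCGTCTCGACTTCCGCAACCTAGCTGCGCTCACCTGTCGTGTCTCGAT-3'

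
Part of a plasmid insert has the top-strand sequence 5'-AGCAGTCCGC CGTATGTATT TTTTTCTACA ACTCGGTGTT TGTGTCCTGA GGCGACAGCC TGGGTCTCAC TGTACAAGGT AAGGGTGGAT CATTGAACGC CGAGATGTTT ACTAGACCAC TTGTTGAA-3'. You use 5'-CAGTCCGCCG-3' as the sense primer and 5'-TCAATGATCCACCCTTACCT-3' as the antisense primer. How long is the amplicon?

94 bp

The forward primer matches the template at positions 3–12.
The reverse primer's reverse complement is AGGTAAGGGTGGATCATTGA, which matches the template at positions 77–96.
The product runs from position 3 to position 96, so its length is 96 − 3 + 1 = 94 bp.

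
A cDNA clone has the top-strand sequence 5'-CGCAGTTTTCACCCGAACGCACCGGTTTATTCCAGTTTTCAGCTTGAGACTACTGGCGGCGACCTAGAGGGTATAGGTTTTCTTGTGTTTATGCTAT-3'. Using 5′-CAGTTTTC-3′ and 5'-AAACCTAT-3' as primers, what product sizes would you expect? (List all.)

78 bp, 48 bp

The forward primer CAGTTTTC matches the top strand at positions 3–10, 33–40.
The reverse primer's reverse complement is ATAGGTTT, matching at positions 73–80.
Each forward site pairs with the reverse site to give a product ending at position 80: sizes 78, 48 bp.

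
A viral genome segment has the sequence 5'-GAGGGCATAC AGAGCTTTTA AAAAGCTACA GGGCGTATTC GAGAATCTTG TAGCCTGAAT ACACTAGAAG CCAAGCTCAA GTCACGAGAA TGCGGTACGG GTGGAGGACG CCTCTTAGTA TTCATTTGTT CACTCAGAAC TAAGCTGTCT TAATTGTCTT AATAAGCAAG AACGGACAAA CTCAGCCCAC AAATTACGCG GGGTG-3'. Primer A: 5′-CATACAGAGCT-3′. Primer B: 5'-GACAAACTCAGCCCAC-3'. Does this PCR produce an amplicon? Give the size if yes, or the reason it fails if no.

Primer A (CATACAGAGCT) matches the top strand at positions 6–16 (3' end points downstream).
Primer B (GACAAACTCAGCCCAC) also matches the top strand directly, at positions 175–190 — its reverse complement GTGGGCTGAGTTTGTC is not present.
Both primers anneal to the bottom strand with 3' ends pointing the same way, so neither can prime synthesis back toward the other.

No product — both primers anneal to the same strand and extend in the same direction.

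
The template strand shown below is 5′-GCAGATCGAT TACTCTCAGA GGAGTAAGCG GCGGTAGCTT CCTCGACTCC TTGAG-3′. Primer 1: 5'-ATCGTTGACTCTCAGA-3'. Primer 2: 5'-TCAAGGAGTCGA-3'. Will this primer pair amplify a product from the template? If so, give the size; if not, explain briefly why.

No product — primer 1 has no binding site in the template.

Primer 1 (ATCGTTGACTCTCAGA) does not match the top strand, and its reverse complement TCTGAGAGTCAACGAT does not match either.
With no annealing site for primer 1, no amplification occurs.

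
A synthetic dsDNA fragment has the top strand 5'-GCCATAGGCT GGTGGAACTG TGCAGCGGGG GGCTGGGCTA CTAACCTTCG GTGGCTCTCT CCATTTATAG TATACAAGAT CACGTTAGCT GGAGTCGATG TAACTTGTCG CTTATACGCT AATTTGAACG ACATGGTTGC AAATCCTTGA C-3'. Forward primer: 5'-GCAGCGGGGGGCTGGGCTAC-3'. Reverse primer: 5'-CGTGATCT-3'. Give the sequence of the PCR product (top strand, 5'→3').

The forward primer matches the template at positions 22–41.
Reverse complement of the reverse primer: AGATCACG. This occurs on the top strand at positions 77–84.
The product is the template from position 22 through 84 (63 bp).

5'-GCAGCGGGGGGCTGGGCTACTAACCTTCGGTGGCTCTCTCCATTTATAGTATACAAGATCACG-3'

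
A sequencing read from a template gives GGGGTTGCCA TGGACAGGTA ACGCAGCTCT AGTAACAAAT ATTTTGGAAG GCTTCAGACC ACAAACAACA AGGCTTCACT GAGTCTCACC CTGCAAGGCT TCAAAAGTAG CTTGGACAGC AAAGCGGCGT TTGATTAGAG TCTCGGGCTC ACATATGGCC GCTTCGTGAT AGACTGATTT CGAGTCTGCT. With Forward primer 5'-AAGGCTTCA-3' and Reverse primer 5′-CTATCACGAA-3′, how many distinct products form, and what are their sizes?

Three products: 125 bp, 103 bp, 78 bp

The forward primer AAGGCTTCA matches the top strand at positions 48–56, 70–78, 95–103.
The reverse primer's reverse complement is TTCGTGATAG, matching at positions 163–172.
Each forward site pairs with the reverse site to give a product ending at position 172: sizes 125, 103, 78 bp.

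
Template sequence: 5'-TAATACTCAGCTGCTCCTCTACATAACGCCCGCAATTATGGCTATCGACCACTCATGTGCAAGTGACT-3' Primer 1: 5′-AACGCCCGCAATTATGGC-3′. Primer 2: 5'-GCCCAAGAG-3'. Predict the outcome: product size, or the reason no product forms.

No product — primer 2 has no binding site in the template.

Primer 2 (GCCCAAGAG) does not match the top strand, and its reverse complement CTCTTGGGC does not match either.
With no annealing site for primer 2, no amplification occurs.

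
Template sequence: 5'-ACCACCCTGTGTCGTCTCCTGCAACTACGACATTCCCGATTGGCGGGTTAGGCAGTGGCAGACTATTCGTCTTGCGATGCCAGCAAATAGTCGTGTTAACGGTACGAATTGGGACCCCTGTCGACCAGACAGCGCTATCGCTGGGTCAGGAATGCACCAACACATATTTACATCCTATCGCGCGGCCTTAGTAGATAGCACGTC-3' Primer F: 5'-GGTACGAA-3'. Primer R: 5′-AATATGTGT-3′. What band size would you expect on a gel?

Forward primer GGTACGAA is found on the top strand at positions 101–108.
Reverse complement of the reverse primer: ACACATATT. This occurs on the top strand at positions 160–168.
Amplicon spans positions 101–168: 68 bp.

68 bp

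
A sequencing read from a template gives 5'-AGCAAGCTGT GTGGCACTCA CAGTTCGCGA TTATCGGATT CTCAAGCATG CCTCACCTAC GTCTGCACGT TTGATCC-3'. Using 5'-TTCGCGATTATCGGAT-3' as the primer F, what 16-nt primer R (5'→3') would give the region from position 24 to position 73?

The product's 3' end on the top strand is position 73.
The reverse primer anneals to the top strand over positions 58–73, i.e. to TACGTCTGCACGTTTG.
Its sequence written 5'→3' is the reverse complement: CAAACGTGCAGACGTA.

5'-CAAACGTGCAGACGTA-3'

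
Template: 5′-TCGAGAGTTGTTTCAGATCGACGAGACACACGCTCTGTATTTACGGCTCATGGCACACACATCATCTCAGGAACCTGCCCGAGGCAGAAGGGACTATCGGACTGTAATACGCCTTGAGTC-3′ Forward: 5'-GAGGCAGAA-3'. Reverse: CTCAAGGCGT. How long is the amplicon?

38 bp

The forward primer matches the template at positions 81–89.
Taking the reverse complement of CTCAAGGCGT gives ACGCCTTGAG, found at positions 109–118 on the template; the primer anneals here to the top strand with its 3' end pointing upstream.
Amplicon spans positions 81–118: 38 bp.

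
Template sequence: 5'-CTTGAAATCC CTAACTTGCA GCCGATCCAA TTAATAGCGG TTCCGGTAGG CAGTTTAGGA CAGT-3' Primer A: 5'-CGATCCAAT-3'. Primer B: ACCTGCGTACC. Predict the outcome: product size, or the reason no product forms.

Primer B (ACCTGCGTACC) does not match the top strand, and its reverse complement GGTACGCAGGT does not match either.
With no annealing site for primer B, no amplification occurs.

No product — primer B has no binding site in the template.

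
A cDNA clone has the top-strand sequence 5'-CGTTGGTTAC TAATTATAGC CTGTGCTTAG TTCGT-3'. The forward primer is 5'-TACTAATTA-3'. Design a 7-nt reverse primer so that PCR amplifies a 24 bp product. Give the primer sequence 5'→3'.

5'-ACTAAGC-3'

The forward primer binds at positions 8–16, so a 24 bp product ends at position 8 + 24 − 1 = 31.
The reverse primer anneals to the top strand over positions 25–31, i.e. to GCTTAGT.
Its sequence written 5'→3' is the reverse complement: ACTAAGC.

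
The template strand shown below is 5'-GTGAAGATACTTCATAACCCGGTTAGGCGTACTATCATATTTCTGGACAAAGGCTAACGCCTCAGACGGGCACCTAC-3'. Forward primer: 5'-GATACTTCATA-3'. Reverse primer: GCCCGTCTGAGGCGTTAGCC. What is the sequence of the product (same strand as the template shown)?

5'-GATACTTCATAACCCGGTTAGGCGTACTATCATATTTCTGGACAAAGGCTAACGCCTCAGACGGGC-3'

Scanning the template, GATACTTCATA occurs at positions 6–16; this primer anneals to the bottom strand there with its 3' end pointing downstream.
Reverse complement of the reverse primer: GGCTAACGCCTCAGACGGGC. This occurs on the top strand at positions 52–71.
The product is the template from position 6 through 71 (66 bp).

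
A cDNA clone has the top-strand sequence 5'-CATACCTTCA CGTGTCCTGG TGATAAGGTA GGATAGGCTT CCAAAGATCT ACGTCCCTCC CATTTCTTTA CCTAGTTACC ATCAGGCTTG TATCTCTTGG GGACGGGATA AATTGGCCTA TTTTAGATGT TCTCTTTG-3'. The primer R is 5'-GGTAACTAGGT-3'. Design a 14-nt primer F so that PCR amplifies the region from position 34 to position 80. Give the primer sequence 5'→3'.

The reverse primer's reverse complement ACCTAGTTACC matches the template at positions 70–80; the product starts at position 34.
The forward primer is identical to the top strand over positions 34–47: TAGGCTTCCAAAGA.

5'-TAGGCTTCCAAAGA-3'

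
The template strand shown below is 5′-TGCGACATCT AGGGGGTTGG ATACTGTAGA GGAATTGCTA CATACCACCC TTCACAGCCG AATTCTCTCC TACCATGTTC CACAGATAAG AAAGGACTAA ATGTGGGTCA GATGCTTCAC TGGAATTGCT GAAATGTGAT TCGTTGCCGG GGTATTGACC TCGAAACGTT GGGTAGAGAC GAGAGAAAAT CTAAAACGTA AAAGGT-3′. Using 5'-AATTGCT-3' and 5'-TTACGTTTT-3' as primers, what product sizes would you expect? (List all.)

The forward primer AATTGCT matches the top strand at positions 33–39, 124–130.
The reverse primer's reverse complement is AAAACGTAA, matching at positions 193–201.
Each forward site pairs with the reverse site to give a product ending at position 201: sizes 169, 78 bp.

169 bp, 78 bp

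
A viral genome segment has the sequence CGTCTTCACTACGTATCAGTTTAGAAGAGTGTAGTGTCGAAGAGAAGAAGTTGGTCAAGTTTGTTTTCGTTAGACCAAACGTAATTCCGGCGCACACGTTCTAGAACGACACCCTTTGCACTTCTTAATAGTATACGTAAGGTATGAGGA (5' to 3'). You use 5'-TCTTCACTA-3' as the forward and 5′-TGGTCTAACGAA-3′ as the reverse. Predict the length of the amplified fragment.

Scanning the template, TCTTCACTA occurs at positions 3–11; this primer anneals to the bottom strand there with its 3' end pointing downstream.
The reverse primer's reverse complement is TTCGTTAGACCA, which matches the template at positions 66–77.
The product runs from position 3 to position 77, so its length is 77 − 3 + 1 = 75 bp.

75 bp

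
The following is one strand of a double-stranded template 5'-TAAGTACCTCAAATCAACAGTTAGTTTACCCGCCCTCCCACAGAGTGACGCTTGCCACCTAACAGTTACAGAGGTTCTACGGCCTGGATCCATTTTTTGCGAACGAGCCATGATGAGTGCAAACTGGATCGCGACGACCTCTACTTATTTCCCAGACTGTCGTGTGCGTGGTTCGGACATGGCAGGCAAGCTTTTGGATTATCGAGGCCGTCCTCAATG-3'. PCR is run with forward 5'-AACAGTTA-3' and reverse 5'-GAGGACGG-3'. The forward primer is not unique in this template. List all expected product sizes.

The forward primer AACAGTTA matches the top strand at positions 16–23, 61–68.
The reverse primer's reverse complement is CCGTCCTC, matching at positions 208–215.
Each forward site pairs with the reverse site to give a product ending at position 215: sizes 200, 155 bp.

200 bp, 155 bp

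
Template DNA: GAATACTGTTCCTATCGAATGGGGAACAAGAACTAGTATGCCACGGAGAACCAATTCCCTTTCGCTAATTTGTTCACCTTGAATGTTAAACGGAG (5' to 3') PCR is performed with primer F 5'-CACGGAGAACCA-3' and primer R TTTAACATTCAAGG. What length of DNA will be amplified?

49 bp

Scanning the template, CACGGAGAACCA occurs at positions 42–53; this primer anneals to the bottom strand there with its 3' end pointing downstream.
The reverse primer's reverse complement is CCTTGAATGTTAAA, which matches the template at positions 77–90.
Product length = (reverse-primer end) − (forward-primer start) + 1 = 90 − 42 + 1 = 49 bp.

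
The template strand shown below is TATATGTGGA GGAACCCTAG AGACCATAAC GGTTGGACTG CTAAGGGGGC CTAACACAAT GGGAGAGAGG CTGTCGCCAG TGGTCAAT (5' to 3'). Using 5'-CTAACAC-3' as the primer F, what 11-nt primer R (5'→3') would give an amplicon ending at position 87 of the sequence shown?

The forward primer binds at positions 51–57; the product's 3' end on the top strand is position 87.
The reverse primer anneals to the top strand over positions 77–87, i.e. to CCAGTGGTCAA.
Its sequence written 5'→3' is the reverse complement: TTGACCACTGG.

5'-TTGACCACTGG-3'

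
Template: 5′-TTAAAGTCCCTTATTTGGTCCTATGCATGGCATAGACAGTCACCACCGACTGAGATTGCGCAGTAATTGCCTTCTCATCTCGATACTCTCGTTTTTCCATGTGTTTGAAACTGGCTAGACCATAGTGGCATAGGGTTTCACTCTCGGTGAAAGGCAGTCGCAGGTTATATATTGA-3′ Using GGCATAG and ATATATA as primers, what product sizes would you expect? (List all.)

144 bp, 46 bp

The forward primer GGCATAG matches the top strand at positions 29–35, 127–133.
The reverse primer's reverse complement is TATATAT, matching at positions 166–172.
Each forward site pairs with the reverse site to give a product ending at position 172: sizes 144, 46 bp.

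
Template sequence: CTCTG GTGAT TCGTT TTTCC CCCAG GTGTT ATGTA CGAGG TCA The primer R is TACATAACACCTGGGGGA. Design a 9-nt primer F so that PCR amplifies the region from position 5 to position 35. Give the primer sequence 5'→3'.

The reverse primer's reverse complement TCCCCCAGGTGTTATGTA matches the template at positions 18–35; the product starts at position 5.
The forward primer is identical to the top strand over positions 5–13: GGTGATTCG.

5'-GGTGATTCG-3'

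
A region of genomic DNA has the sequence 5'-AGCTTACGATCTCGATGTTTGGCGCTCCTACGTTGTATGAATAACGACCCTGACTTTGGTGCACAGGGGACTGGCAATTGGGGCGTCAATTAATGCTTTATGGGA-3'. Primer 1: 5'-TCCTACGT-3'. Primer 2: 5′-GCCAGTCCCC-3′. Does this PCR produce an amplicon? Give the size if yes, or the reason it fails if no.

Yes — a 50 bp product.

Primer 1 (TCCTACGT) matches the top strand at positions 26–33; it acts as a forward primer.
Primer 2's reverse complement is GGGGACTGGC, matching the top strand at positions 66–75; it acts as a reverse primer.
The 3' ends face each other across positions 26–75, giving a 50 bp product.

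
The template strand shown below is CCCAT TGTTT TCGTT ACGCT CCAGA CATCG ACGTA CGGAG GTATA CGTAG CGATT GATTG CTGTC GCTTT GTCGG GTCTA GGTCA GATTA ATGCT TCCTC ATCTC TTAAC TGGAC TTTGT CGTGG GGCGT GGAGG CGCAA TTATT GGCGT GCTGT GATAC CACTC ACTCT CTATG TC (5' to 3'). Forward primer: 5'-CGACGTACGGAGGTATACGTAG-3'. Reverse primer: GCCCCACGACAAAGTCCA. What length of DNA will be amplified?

100 bp

Scanning the template, CGACGTACGGAGGTATACGTAG occurs at positions 29–50; this primer anneals to the bottom strand there with its 3' end pointing downstream.
Reverse complement of the reverse primer: TGGACTTTGTCGTGGGGC. This occurs on the top strand at positions 111–128.
Amplicon spans positions 29–128: 100 bp.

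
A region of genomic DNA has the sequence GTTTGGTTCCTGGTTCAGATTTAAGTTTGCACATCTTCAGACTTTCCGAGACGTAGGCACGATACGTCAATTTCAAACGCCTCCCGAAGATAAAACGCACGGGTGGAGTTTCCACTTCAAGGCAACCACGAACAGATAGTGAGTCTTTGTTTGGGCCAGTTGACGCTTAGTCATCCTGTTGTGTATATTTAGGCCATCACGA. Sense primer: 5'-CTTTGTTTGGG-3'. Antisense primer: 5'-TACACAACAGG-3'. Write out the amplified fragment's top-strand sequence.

5'-CTTTGTTTGGGCCAGTTGACGCTTAGTCATCCTGTTGTGTA-3'

Scanning the template, CTTTGTTTGGG occurs at positions 145–155; this primer anneals to the bottom strand there with its 3' end pointing downstream.
Taking the reverse complement of TACACAACAGG gives CCTGTTGTGTA, found at positions 175–185 on the template; the primer anneals here to the top strand with its 3' end pointing upstream.
The product is the template from position 145 through 185 (41 bp).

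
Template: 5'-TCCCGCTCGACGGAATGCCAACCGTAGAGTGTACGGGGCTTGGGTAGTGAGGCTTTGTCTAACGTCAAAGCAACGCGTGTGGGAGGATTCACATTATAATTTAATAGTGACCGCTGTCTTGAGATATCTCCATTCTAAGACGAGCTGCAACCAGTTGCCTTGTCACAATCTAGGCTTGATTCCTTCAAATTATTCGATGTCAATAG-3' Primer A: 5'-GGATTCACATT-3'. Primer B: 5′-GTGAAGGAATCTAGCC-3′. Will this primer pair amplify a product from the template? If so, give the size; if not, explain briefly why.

No product — primer B has no binding site in the template.

Primer B (GTGAAGGAATCTAGCC) does not match the top strand, and its reverse complement GGCTAGATTCCTTCAC does not match either.
With no annealing site for primer B, no amplification occurs.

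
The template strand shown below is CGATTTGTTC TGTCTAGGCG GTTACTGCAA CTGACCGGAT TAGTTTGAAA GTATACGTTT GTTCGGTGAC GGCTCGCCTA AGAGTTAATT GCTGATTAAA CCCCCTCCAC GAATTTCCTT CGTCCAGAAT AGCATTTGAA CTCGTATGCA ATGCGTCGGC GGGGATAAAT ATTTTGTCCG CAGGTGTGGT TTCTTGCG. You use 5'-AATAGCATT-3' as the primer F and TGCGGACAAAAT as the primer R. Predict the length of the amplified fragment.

The forward primer matches the template at positions 128–136.
Taking the reverse complement of TGCGGACAAAAT gives ATTTTGTCCGCA, found at positions 171–182 on the template; the primer anneals here to the top strand with its 3' end pointing upstream.
Product length = (reverse-primer end) − (forward-primer start) + 1 = 182 − 128 + 1 = 55 bp.

55 bp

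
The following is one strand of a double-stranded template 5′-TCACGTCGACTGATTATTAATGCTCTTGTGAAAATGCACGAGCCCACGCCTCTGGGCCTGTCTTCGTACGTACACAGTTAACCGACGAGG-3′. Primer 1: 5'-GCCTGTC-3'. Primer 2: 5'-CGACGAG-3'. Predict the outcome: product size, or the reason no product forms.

Primer 1 (GCCTGTC) matches the top strand at positions 56–62 (3' end points downstream).
Primer 2 (CGACGAG) also matches the top strand directly, at positions 83–89 — its reverse complement CTCGTCG is not present.
Both primers anneal to the bottom strand with 3' ends pointing the same way, so neither can prime synthesis back toward the other.

No product — both primers anneal to the same strand and extend in the same direction.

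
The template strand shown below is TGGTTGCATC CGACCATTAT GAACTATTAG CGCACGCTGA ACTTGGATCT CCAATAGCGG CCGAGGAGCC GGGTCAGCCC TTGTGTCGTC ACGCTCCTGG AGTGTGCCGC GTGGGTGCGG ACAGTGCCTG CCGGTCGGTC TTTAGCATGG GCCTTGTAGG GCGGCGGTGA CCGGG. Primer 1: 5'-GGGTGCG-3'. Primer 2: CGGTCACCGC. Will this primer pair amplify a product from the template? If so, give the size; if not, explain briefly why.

Yes — a 61 bp product.

Primer 1 (GGGTGCG) matches the top strand at positions 113–119; it acts as a forward primer.
Primer 2's reverse complement is GCGGTGACCG, matching the top strand at positions 164–173; it acts as a reverse primer.
The 3' ends face each other across positions 113–173, giving a 61 bp product.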